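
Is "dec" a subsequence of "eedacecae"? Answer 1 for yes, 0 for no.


Check if "dec" is a subsequence of "eedacecae"
Greedy scan:
  Position 0 ('e'): no match needed
  Position 1 ('e'): no match needed
  Position 2 ('d'): matches sub[0] = 'd'
  Position 3 ('a'): no match needed
  Position 4 ('c'): no match needed
  Position 5 ('e'): matches sub[1] = 'e'
  Position 6 ('c'): matches sub[2] = 'c'
  Position 7 ('a'): no match needed
  Position 8 ('e'): no match needed
All 3 characters matched => is a subsequence

1


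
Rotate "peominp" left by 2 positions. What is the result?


Input: "peominp", rotate left by 2
First 2 characters: "pe"
Remaining characters: "ominp"
Concatenate remaining + first: "ominp" + "pe" = "ominppe"

ominppe


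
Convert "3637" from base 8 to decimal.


Input: "3637" in base 8
Positional expansion:
  Digit '3' (value 3) x 8^3 = 1536
  Digit '6' (value 6) x 8^2 = 384
  Digit '3' (value 3) x 8^1 = 24
  Digit '7' (value 7) x 8^0 = 7
Sum = 1951

1951


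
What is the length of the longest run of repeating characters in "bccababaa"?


Input: "bccababaa"
Scanning for longest run:
  Position 1 ('c'): new char, reset run to 1
  Position 2 ('c'): continues run of 'c', length=2
  Position 3 ('a'): new char, reset run to 1
  Position 4 ('b'): new char, reset run to 1
  Position 5 ('a'): new char, reset run to 1
  Position 6 ('b'): new char, reset run to 1
  Position 7 ('a'): new char, reset run to 1
  Position 8 ('a'): continues run of 'a', length=2
Longest run: 'c' with length 2

2


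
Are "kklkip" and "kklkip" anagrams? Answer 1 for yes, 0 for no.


Strings: "kklkip", "kklkip"
Sorted first:  ikkklp
Sorted second: ikkklp
Sorted forms match => anagrams

1


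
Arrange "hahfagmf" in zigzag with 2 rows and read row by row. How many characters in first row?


Zigzag "hahfagmf" into 2 rows:
Placing characters:
  'h' => row 0
  'a' => row 1
  'h' => row 0
  'f' => row 1
  'a' => row 0
  'g' => row 1
  'm' => row 0
  'f' => row 1
Rows:
  Row 0: "hham"
  Row 1: "afgf"
First row length: 4

4


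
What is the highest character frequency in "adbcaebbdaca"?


Input: adbcaebbdaca
Character counts:
  'a': 4
  'b': 3
  'c': 2
  'd': 2
  'e': 1
Maximum frequency: 4

4


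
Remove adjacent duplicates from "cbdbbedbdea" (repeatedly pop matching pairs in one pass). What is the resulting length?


Input: cbdbbedbdea
Stack-based adjacent duplicate removal:
  Read 'c': push. Stack: c
  Read 'b': push. Stack: cb
  Read 'd': push. Stack: cbd
  Read 'b': push. Stack: cbdb
  Read 'b': matches stack top 'b' => pop. Stack: cbd
  Read 'e': push. Stack: cbde
  Read 'd': push. Stack: cbded
  Read 'b': push. Stack: cbdedb
  Read 'd': push. Stack: cbdedbd
  Read 'e': push. Stack: cbdedbde
  Read 'a': push. Stack: cbdedbdea
Final stack: "cbdedbdea" (length 9)

9


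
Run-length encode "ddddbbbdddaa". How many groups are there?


Input: ddddbbbdddaa
Scanning for consecutive runs:
  Group 1: 'd' x 4 (positions 0-3)
  Group 2: 'b' x 3 (positions 4-6)
  Group 3: 'd' x 3 (positions 7-9)
  Group 4: 'a' x 2 (positions 10-11)
Total groups: 4

4


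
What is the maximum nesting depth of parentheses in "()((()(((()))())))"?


Input: "()((()(((()))())))"
Tracking depth:
  Position 0 '(': depth becomes 1
  Position 1 ')': depth becomes 0
  Position 2 '(': depth becomes 1
  Position 3 '(': depth becomes 2
  Position 4 '(': depth becomes 3
  Position 5 ')': depth becomes 2
  Position 6 '(': depth becomes 3
  Position 7 '(': depth becomes 4
  Position 8 '(': depth becomes 5
  Position 9 '(': depth becomes 6
  Position 10 ')': depth becomes 5
  Position 11 ')': depth becomes 4
  Position 12 ')': depth becomes 3
  Position 13 '(': depth becomes 4
  Position 14 ')': depth becomes 3
  Position 15 ')': depth becomes 2
  Position 16 ')': depth becomes 1
  Position 17 ')': depth becomes 0
Maximum depth reached: 6

6


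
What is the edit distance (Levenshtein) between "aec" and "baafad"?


Computing edit distance: "aec" -> "baafad"
DP table:
           b    a    a    f    a    d
      0    1    2    3    4    5    6
  a   1    1    1    2    3    4    5
  e   2    2    2    2    3    4    5
  c   3    3    3    3    3    4    5
Edit distance = dp[3][6] = 5

5


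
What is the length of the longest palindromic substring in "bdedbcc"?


Input: "bdedbcc"
Checking substrings for palindromes:
  [0:5] "bdedb" (len 5) => palindrome
  [1:4] "ded" (len 3) => palindrome
  [5:7] "cc" (len 2) => palindrome
Longest palindromic substring: "bdedb" with length 5

5


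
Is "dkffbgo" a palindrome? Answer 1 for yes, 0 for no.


Input: dkffbgo
Reversed: ogbffkd
  Compare pos 0 ('d') with pos 6 ('o'): MISMATCH
  Compare pos 1 ('k') with pos 5 ('g'): MISMATCH
  Compare pos 2 ('f') with pos 4 ('b'): MISMATCH
Result: not a palindrome

0


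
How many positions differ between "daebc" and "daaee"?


Comparing "daebc" and "daaee" position by position:
  Position 0: 'd' vs 'd' => same
  Position 1: 'a' vs 'a' => same
  Position 2: 'e' vs 'a' => DIFFER
  Position 3: 'b' vs 'e' => DIFFER
  Position 4: 'c' vs 'e' => DIFFER
Positions that differ: 3

3


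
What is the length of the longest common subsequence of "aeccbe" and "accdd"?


LCS of "aeccbe" and "accdd"
DP table:
           a    c    c    d    d
      0    0    0    0    0    0
  a   0    1    1    1    1    1
  e   0    1    1    1    1    1
  c   0    1    2    2    2    2
  c   0    1    2    3    3    3
  b   0    1    2    3    3    3
  e   0    1    2    3    3    3
LCS length = dp[6][5] = 3

3


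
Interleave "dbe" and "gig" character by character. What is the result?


Interleaving "dbe" and "gig":
  Position 0: 'd' from first, 'g' from second => "dg"
  Position 1: 'b' from first, 'i' from second => "bi"
  Position 2: 'e' from first, 'g' from second => "eg"
Result: dgbieg

dgbieg


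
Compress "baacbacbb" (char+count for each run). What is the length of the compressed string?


Input: baacbacbb
Runs:
  'b' x 1 => "b1"
  'a' x 2 => "a2"
  'c' x 1 => "c1"
  'b' x 1 => "b1"
  'a' x 1 => "a1"
  'c' x 1 => "c1"
  'b' x 2 => "b2"
Compressed: "b1a2c1b1a1c1b2"
Compressed length: 14

14


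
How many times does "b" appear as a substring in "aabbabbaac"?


Searching for "b" in "aabbabbaac"
Scanning each position:
  Position 0: "a" => no
  Position 1: "a" => no
  Position 2: "b" => MATCH
  Position 3: "b" => MATCH
  Position 4: "a" => no
  Position 5: "b" => MATCH
  Position 6: "b" => MATCH
  Position 7: "a" => no
  Position 8: "a" => no
  Position 9: "c" => no
Total occurrences: 4

4


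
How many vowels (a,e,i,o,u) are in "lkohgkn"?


Input: lkohgkn
Checking each character:
  'l' at position 0: consonant
  'k' at position 1: consonant
  'o' at position 2: vowel (running total: 1)
  'h' at position 3: consonant
  'g' at position 4: consonant
  'k' at position 5: consonant
  'n' at position 6: consonant
Total vowels: 1

1


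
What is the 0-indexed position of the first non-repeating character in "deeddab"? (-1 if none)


Input: deeddab
Character frequencies:
  'a': 1
  'b': 1
  'd': 3
  'e': 2
Scanning left to right for freq == 1:
  Position 0 ('d'): freq=3, skip
  Position 1 ('e'): freq=2, skip
  Position 2 ('e'): freq=2, skip
  Position 3 ('d'): freq=3, skip
  Position 4 ('d'): freq=3, skip
  Position 5 ('a'): unique! => answer = 5

5


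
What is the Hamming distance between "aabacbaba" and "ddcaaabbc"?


Comparing "aabacbaba" and "ddcaaabbc" position by position:
  Position 0: 'a' vs 'd' => differ
  Position 1: 'a' vs 'd' => differ
  Position 2: 'b' vs 'c' => differ
  Position 3: 'a' vs 'a' => same
  Position 4: 'c' vs 'a' => differ
  Position 5: 'b' vs 'a' => differ
  Position 6: 'a' vs 'b' => differ
  Position 7: 'b' vs 'b' => same
  Position 8: 'a' vs 'c' => differ
Total differences (Hamming distance): 7

7


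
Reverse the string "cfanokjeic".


Input: cfanokjeic
Reading characters right to left:
  Position 9: 'c'
  Position 8: 'i'
  Position 7: 'e'
  Position 6: 'j'
  Position 5: 'k'
  Position 4: 'o'
  Position 3: 'n'
  Position 2: 'a'
  Position 1: 'f'
  Position 0: 'c'
Reversed: ciejkonafc

ciejkonafc


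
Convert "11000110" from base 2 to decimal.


Input: "11000110" in base 2
Positional expansion:
  Digit '1' (value 1) x 2^7 = 128
  Digit '1' (value 1) x 2^6 = 64
  Digit '0' (value 0) x 2^5 = 0
  Digit '0' (value 0) x 2^4 = 0
  Digit '0' (value 0) x 2^3 = 0
  Digit '1' (value 1) x 2^2 = 4
  Digit '1' (value 1) x 2^1 = 2
  Digit '0' (value 0) x 2^0 = 0
Sum = 198

198


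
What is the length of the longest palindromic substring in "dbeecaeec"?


Input: "dbeecaeec"
Checking substrings for palindromes:
  [2:4] "ee" (len 2) => palindrome
  [6:8] "ee" (len 2) => palindrome
Longest palindromic substring: "ee" with length 2

2


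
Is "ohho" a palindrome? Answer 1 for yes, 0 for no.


Input: ohho
Reversed: ohho
  Compare pos 0 ('o') with pos 3 ('o'): match
  Compare pos 1 ('h') with pos 2 ('h'): match
Result: palindrome

1


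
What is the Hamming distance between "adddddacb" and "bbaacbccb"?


Comparing "adddddacb" and "bbaacbccb" position by position:
  Position 0: 'a' vs 'b' => differ
  Position 1: 'd' vs 'b' => differ
  Position 2: 'd' vs 'a' => differ
  Position 3: 'd' vs 'a' => differ
  Position 4: 'd' vs 'c' => differ
  Position 5: 'd' vs 'b' => differ
  Position 6: 'a' vs 'c' => differ
  Position 7: 'c' vs 'c' => same
  Position 8: 'b' vs 'b' => same
Total differences (Hamming distance): 7

7


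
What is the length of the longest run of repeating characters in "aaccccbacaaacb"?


Input: "aaccccbacaaacb"
Scanning for longest run:
  Position 1 ('a'): continues run of 'a', length=2
  Position 2 ('c'): new char, reset run to 1
  Position 3 ('c'): continues run of 'c', length=2
  Position 4 ('c'): continues run of 'c', length=3
  Position 5 ('c'): continues run of 'c', length=4
  Position 6 ('b'): new char, reset run to 1
  Position 7 ('a'): new char, reset run to 1
  Position 8 ('c'): new char, reset run to 1
  Position 9 ('a'): new char, reset run to 1
  Position 10 ('a'): continues run of 'a', length=2
  Position 11 ('a'): continues run of 'a', length=3
  Position 12 ('c'): new char, reset run to 1
  Position 13 ('b'): new char, reset run to 1
Longest run: 'c' with length 4

4


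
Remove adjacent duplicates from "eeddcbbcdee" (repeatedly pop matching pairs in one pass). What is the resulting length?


Input: eeddcbbcdee
Stack-based adjacent duplicate removal:
  Read 'e': push. Stack: e
  Read 'e': matches stack top 'e' => pop. Stack: (empty)
  Read 'd': push. Stack: d
  Read 'd': matches stack top 'd' => pop. Stack: (empty)
  Read 'c': push. Stack: c
  Read 'b': push. Stack: cb
  Read 'b': matches stack top 'b' => pop. Stack: c
  Read 'c': matches stack top 'c' => pop. Stack: (empty)
  Read 'd': push. Stack: d
  Read 'e': push. Stack: de
  Read 'e': matches stack top 'e' => pop. Stack: d
Final stack: "d" (length 1)

1


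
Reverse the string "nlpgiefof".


Input: nlpgiefof
Reading characters right to left:
  Position 8: 'f'
  Position 7: 'o'
  Position 6: 'f'
  Position 5: 'e'
  Position 4: 'i'
  Position 3: 'g'
  Position 2: 'p'
  Position 1: 'l'
  Position 0: 'n'
Reversed: fofeigpln

fofeigpln


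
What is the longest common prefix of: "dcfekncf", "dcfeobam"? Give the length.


Words: dcfekncf, dcfeobam
  Position 0: all 'd' => match
  Position 1: all 'c' => match
  Position 2: all 'f' => match
  Position 3: all 'e' => match
  Position 4: ('k', 'o') => mismatch, stop
LCP = "dcfe" (length 4)

4


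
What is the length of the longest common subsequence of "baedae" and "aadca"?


LCS of "baedae" and "aadca"
DP table:
           a    a    d    c    a
      0    0    0    0    0    0
  b   0    0    0    0    0    0
  a   0    1    1    1    1    1
  e   0    1    1    1    1    1
  d   0    1    1    2    2    2
  a   0    1    2    2    2    3
  e   0    1    2    2    2    3
LCS length = dp[6][5] = 3

3


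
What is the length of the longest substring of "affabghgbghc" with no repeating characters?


Input: "affabghgbghc"
Sliding window (track last position of each char):
  Position 0 ('a'): window [0,0] length 1 -- new best
  Position 1 ('f'): window [0,1] length 2 -- new best
  Position 2 ('f'): repeat (last at 1), move window start to 2
  Position 2 ('f'): window [2,2] length 1
  Position 3 ('a'): window [2,3] length 2
  Position 4 ('b'): window [2,4] length 3 -- new best
  Position 5 ('g'): window [2,5] length 4 -- new best
  Position 6 ('h'): window [2,6] length 5 -- new best
  Position 7 ('g'): repeat (last at 5), move window start to 6
  Position 7 ('g'): window [6,7] length 2
  Position 8 ('b'): window [6,8] length 3
  Position 9 ('g'): repeat (last at 7), move window start to 8
  Position 9 ('g'): window [8,9] length 2
  Position 10 ('h'): window [8,10] length 3
  Position 11 ('c'): window [8,11] length 4
Longest substring with no repeats: "fabgh" with length 5

5


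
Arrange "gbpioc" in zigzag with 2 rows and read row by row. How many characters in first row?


Zigzag "gbpioc" into 2 rows:
Placing characters:
  'g' => row 0
  'b' => row 1
  'p' => row 0
  'i' => row 1
  'o' => row 0
  'c' => row 1
Rows:
  Row 0: "gpo"
  Row 1: "bic"
First row length: 3

3


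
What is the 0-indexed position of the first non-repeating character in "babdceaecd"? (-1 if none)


Input: babdceaecd
Character frequencies:
  'a': 2
  'b': 2
  'c': 2
  'd': 2
  'e': 2
Scanning left to right for freq == 1:
  Position 0 ('b'): freq=2, skip
  Position 1 ('a'): freq=2, skip
  Position 2 ('b'): freq=2, skip
  Position 3 ('d'): freq=2, skip
  Position 4 ('c'): freq=2, skip
  Position 5 ('e'): freq=2, skip
  Position 6 ('a'): freq=2, skip
  Position 7 ('e'): freq=2, skip
  Position 8 ('c'): freq=2, skip
  Position 9 ('d'): freq=2, skip
  No unique character found => answer = -1

-1


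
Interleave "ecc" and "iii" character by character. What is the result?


Interleaving "ecc" and "iii":
  Position 0: 'e' from first, 'i' from second => "ei"
  Position 1: 'c' from first, 'i' from second => "ci"
  Position 2: 'c' from first, 'i' from second => "ci"
Result: eicici

eicici


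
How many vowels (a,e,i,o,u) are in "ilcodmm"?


Input: ilcodmm
Checking each character:
  'i' at position 0: vowel (running total: 1)
  'l' at position 1: consonant
  'c' at position 2: consonant
  'o' at position 3: vowel (running total: 2)
  'd' at position 4: consonant
  'm' at position 5: consonant
  'm' at position 6: consonant
Total vowels: 2

2


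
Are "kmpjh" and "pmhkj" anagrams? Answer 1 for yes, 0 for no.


Strings: "kmpjh", "pmhkj"
Sorted first:  hjkmp
Sorted second: hjkmp
Sorted forms match => anagrams

1


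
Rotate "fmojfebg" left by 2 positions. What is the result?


Input: "fmojfebg", rotate left by 2
First 2 characters: "fm"
Remaining characters: "ojfebg"
Concatenate remaining + first: "ojfebg" + "fm" = "ojfebgfm"

ojfebgfm


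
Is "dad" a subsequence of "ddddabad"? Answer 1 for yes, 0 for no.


Check if "dad" is a subsequence of "ddddabad"
Greedy scan:
  Position 0 ('d'): matches sub[0] = 'd'
  Position 1 ('d'): no match needed
  Position 2 ('d'): no match needed
  Position 3 ('d'): no match needed
  Position 4 ('a'): matches sub[1] = 'a'
  Position 5 ('b'): no match needed
  Position 6 ('a'): no match needed
  Position 7 ('d'): matches sub[2] = 'd'
All 3 characters matched => is a subsequence

1


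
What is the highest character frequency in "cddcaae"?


Input: cddcaae
Character counts:
  'a': 2
  'c': 2
  'd': 2
  'e': 1
Maximum frequency: 2

2


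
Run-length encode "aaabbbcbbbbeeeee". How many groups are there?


Input: aaabbbcbbbbeeeee
Scanning for consecutive runs:
  Group 1: 'a' x 3 (positions 0-2)
  Group 2: 'b' x 3 (positions 3-5)
  Group 3: 'c' x 1 (positions 6-6)
  Group 4: 'b' x 4 (positions 7-10)
  Group 5: 'e' x 5 (positions 11-15)
Total groups: 5

5


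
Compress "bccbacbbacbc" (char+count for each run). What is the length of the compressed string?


Input: bccbacbbacbc
Runs:
  'b' x 1 => "b1"
  'c' x 2 => "c2"
  'b' x 1 => "b1"
  'a' x 1 => "a1"
  'c' x 1 => "c1"
  'b' x 2 => "b2"
  'a' x 1 => "a1"
  'c' x 1 => "c1"
  'b' x 1 => "b1"
  'c' x 1 => "c1"
Compressed: "b1c2b1a1c1b2a1c1b1c1"
Compressed length: 20

20


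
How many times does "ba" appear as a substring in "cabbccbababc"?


Searching for "ba" in "cabbccbababc"
Scanning each position:
  Position 0: "ca" => no
  Position 1: "ab" => no
  Position 2: "bb" => no
  Position 3: "bc" => no
  Position 4: "cc" => no
  Position 5: "cb" => no
  Position 6: "ba" => MATCH
  Position 7: "ab" => no
  Position 8: "ba" => MATCH
  Position 9: "ab" => no
  Position 10: "bc" => no
Total occurrences: 2

2


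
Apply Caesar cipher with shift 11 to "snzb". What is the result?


Caesar cipher: shift "snzb" by 11
  's' (pos 18) + 11 = pos 3 = 'd'
  'n' (pos 13) + 11 = pos 24 = 'y'
  'z' (pos 25) + 11 = pos 10 = 'k'
  'b' (pos 1) + 11 = pos 12 = 'm'
Result: dykm

dykm


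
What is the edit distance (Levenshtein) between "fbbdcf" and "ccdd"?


Computing edit distance: "fbbdcf" -> "ccdd"
DP table:
           c    c    d    d
      0    1    2    3    4
  f   1    1    2    3    4
  b   2    2    2    3    4
  b   3    3    3    3    4
  d   4    4    4    3    3
  c   5    4    4    4    4
  f   6    5    5    5    5
Edit distance = dp[6][4] = 5

5


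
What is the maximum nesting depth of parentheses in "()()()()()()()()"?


Input: "()()()()()()()()"
Tracking depth:
  Position 0 '(': depth becomes 1
  Position 1 ')': depth becomes 0
  Position 2 '(': depth becomes 1
  Position 3 ')': depth becomes 0
  Position 4 '(': depth becomes 1
  Position 5 ')': depth becomes 0
  Position 6 '(': depth becomes 1
  Position 7 ')': depth becomes 0
  Position 8 '(': depth becomes 1
  Position 9 ')': depth becomes 0
  Position 10 '(': depth becomes 1
  Position 11 ')': depth becomes 0
  Position 12 '(': depth becomes 1
  Position 13 ')': depth becomes 0
  Position 14 '(': depth becomes 1
  Position 15 ')': depth becomes 0
Maximum depth reached: 1

1


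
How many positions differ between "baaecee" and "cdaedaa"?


Comparing "baaecee" and "cdaedaa" position by position:
  Position 0: 'b' vs 'c' => DIFFER
  Position 1: 'a' vs 'd' => DIFFER
  Position 2: 'a' vs 'a' => same
  Position 3: 'e' vs 'e' => same
  Position 4: 'c' vs 'd' => DIFFER
  Position 5: 'e' vs 'a' => DIFFER
  Position 6: 'e' vs 'a' => DIFFER
Positions that differ: 5

5


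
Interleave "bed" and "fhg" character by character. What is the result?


Interleaving "bed" and "fhg":
  Position 0: 'b' from first, 'f' from second => "bf"
  Position 1: 'e' from first, 'h' from second => "eh"
  Position 2: 'd' from first, 'g' from second => "dg"
Result: bfehdg

bfehdg


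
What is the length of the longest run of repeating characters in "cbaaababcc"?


Input: "cbaaababcc"
Scanning for longest run:
  Position 1 ('b'): new char, reset run to 1
  Position 2 ('a'): new char, reset run to 1
  Position 3 ('a'): continues run of 'a', length=2
  Position 4 ('a'): continues run of 'a', length=3
  Position 5 ('b'): new char, reset run to 1
  Position 6 ('a'): new char, reset run to 1
  Position 7 ('b'): new char, reset run to 1
  Position 8 ('c'): new char, reset run to 1
  Position 9 ('c'): continues run of 'c', length=2
Longest run: 'a' with length 3

3


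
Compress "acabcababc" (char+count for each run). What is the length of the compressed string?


Input: acabcababc
Runs:
  'a' x 1 => "a1"
  'c' x 1 => "c1"
  'a' x 1 => "a1"
  'b' x 1 => "b1"
  'c' x 1 => "c1"
  'a' x 1 => "a1"
  'b' x 1 => "b1"
  'a' x 1 => "a1"
  'b' x 1 => "b1"
  'c' x 1 => "c1"
Compressed: "a1c1a1b1c1a1b1a1b1c1"
Compressed length: 20

20


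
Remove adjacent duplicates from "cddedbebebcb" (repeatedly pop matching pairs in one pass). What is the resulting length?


Input: cddedbebebcb
Stack-based adjacent duplicate removal:
  Read 'c': push. Stack: c
  Read 'd': push. Stack: cd
  Read 'd': matches stack top 'd' => pop. Stack: c
  Read 'e': push. Stack: ce
  Read 'd': push. Stack: ced
  Read 'b': push. Stack: cedb
  Read 'e': push. Stack: cedbe
  Read 'b': push. Stack: cedbeb
  Read 'e': push. Stack: cedbebe
  Read 'b': push. Stack: cedbebeb
  Read 'c': push. Stack: cedbebebc
  Read 'b': push. Stack: cedbebebcb
Final stack: "cedbebebcb" (length 10)

10


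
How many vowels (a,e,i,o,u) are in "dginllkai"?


Input: dginllkai
Checking each character:
  'd' at position 0: consonant
  'g' at position 1: consonant
  'i' at position 2: vowel (running total: 1)
  'n' at position 3: consonant
  'l' at position 4: consonant
  'l' at position 5: consonant
  'k' at position 6: consonant
  'a' at position 7: vowel (running total: 2)
  'i' at position 8: vowel (running total: 3)
Total vowels: 3

3


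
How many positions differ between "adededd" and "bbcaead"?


Comparing "adededd" and "bbcaead" position by position:
  Position 0: 'a' vs 'b' => DIFFER
  Position 1: 'd' vs 'b' => DIFFER
  Position 2: 'e' vs 'c' => DIFFER
  Position 3: 'd' vs 'a' => DIFFER
  Position 4: 'e' vs 'e' => same
  Position 5: 'd' vs 'a' => DIFFER
  Position 6: 'd' vs 'd' => same
Positions that differ: 5

5


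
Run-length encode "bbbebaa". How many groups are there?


Input: bbbebaa
Scanning for consecutive runs:
  Group 1: 'b' x 3 (positions 0-2)
  Group 2: 'e' x 1 (positions 3-3)
  Group 3: 'b' x 1 (positions 4-4)
  Group 4: 'a' x 2 (positions 5-6)
Total groups: 4

4


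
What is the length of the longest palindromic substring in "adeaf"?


Input: "adeaf"
Checking substrings for palindromes:
  No multi-char palindromic substrings found
Longest palindromic substring: "a" with length 1

1


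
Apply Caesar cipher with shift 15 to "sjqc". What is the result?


Caesar cipher: shift "sjqc" by 15
  's' (pos 18) + 15 = pos 7 = 'h'
  'j' (pos 9) + 15 = pos 24 = 'y'
  'q' (pos 16) + 15 = pos 5 = 'f'
  'c' (pos 2) + 15 = pos 17 = 'r'
Result: hyfr

hyfr


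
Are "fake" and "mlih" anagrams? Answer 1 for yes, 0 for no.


Strings: "fake", "mlih"
Sorted first:  aefk
Sorted second: hilm
Differ at position 0: 'a' vs 'h' => not anagrams

0


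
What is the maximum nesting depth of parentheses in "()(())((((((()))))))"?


Input: "()(())((((((()))))))"
Tracking depth:
  Position 0 '(': depth becomes 1
  Position 1 ')': depth becomes 0
  Position 2 '(': depth becomes 1
  Position 3 '(': depth becomes 2
  Position 4 ')': depth becomes 1
  Position 5 ')': depth becomes 0
  Position 6 '(': depth becomes 1
  Position 7 '(': depth becomes 2
  Position 8 '(': depth becomes 3
  Position 9 '(': depth becomes 4
  Position 10 '(': depth becomes 5
  Position 11 '(': depth becomes 6
  Position 12 '(': depth becomes 7
  Position 13 ')': depth becomes 6
  Position 14 ')': depth becomes 5
  Position 15 ')': depth becomes 4
  Position 16 ')': depth becomes 3
  Position 17 ')': depth becomes 2
  Position 18 ')': depth becomes 1
  Position 19 ')': depth becomes 0
Maximum depth reached: 7

7


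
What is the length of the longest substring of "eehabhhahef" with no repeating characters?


Input: "eehabhhahef"
Sliding window (track last position of each char):
  Position 0 ('e'): window [0,0] length 1 -- new best
  Position 1 ('e'): repeat (last at 0), move window start to 1
  Position 1 ('e'): window [1,1] length 1
  Position 2 ('h'): window [1,2] length 2 -- new best
  Position 3 ('a'): window [1,3] length 3 -- new best
  Position 4 ('b'): window [1,4] length 4 -- new best
  Position 5 ('h'): repeat (last at 2), move window start to 3
  Position 5 ('h'): window [3,5] length 3
  Position 6 ('h'): repeat (last at 5), move window start to 6
  Position 6 ('h'): window [6,6] length 1
  Position 7 ('a'): window [6,7] length 2
  Position 8 ('h'): repeat (last at 6), move window start to 7
  Position 8 ('h'): window [7,8] length 2
  Position 9 ('e'): window [7,9] length 3
  Position 10 ('f'): window [7,10] length 4
Longest substring with no repeats: "ehab" with length 4

4


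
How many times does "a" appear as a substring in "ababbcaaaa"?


Searching for "a" in "ababbcaaaa"
Scanning each position:
  Position 0: "a" => MATCH
  Position 1: "b" => no
  Position 2: "a" => MATCH
  Position 3: "b" => no
  Position 4: "b" => no
  Position 5: "c" => no
  Position 6: "a" => MATCH
  Position 7: "a" => MATCH
  Position 8: "a" => MATCH
  Position 9: "a" => MATCH
Total occurrences: 6

6


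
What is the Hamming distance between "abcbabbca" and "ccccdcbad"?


Comparing "abcbabbca" and "ccccdcbad" position by position:
  Position 0: 'a' vs 'c' => differ
  Position 1: 'b' vs 'c' => differ
  Position 2: 'c' vs 'c' => same
  Position 3: 'b' vs 'c' => differ
  Position 4: 'a' vs 'd' => differ
  Position 5: 'b' vs 'c' => differ
  Position 6: 'b' vs 'b' => same
  Position 7: 'c' vs 'a' => differ
  Position 8: 'a' vs 'd' => differ
Total differences (Hamming distance): 7

7


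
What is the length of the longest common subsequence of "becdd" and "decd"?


LCS of "becdd" and "decd"
DP table:
           d    e    c    d
      0    0    0    0    0
  b   0    0    0    0    0
  e   0    0    1    1    1
  c   0    0    1    2    2
  d   0    1    1    2    3
  d   0    1    1    2    3
LCS length = dp[5][4] = 3

3


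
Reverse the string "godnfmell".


Input: godnfmell
Reading characters right to left:
  Position 8: 'l'
  Position 7: 'l'
  Position 6: 'e'
  Position 5: 'm'
  Position 4: 'f'
  Position 3: 'n'
  Position 2: 'd'
  Position 1: 'o'
  Position 0: 'g'
Reversed: llemfndog

llemfndog


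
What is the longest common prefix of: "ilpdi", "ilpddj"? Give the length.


Words: ilpdi, ilpddj
  Position 0: all 'i' => match
  Position 1: all 'l' => match
  Position 2: all 'p' => match
  Position 3: all 'd' => match
  Position 4: ('i', 'd') => mismatch, stop
LCP = "ilpd" (length 4)

4


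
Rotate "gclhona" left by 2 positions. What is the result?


Input: "gclhona", rotate left by 2
First 2 characters: "gc"
Remaining characters: "lhona"
Concatenate remaining + first: "lhona" + "gc" = "lhonagc"

lhonagc


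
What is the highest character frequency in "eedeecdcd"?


Input: eedeecdcd
Character counts:
  'c': 2
  'd': 3
  'e': 4
Maximum frequency: 4

4


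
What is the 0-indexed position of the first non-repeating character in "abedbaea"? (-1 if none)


Input: abedbaea
Character frequencies:
  'a': 3
  'b': 2
  'd': 1
  'e': 2
Scanning left to right for freq == 1:
  Position 0 ('a'): freq=3, skip
  Position 1 ('b'): freq=2, skip
  Position 2 ('e'): freq=2, skip
  Position 3 ('d'): unique! => answer = 3

3


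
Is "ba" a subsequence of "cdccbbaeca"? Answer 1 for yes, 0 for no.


Check if "ba" is a subsequence of "cdccbbaeca"
Greedy scan:
  Position 0 ('c'): no match needed
  Position 1 ('d'): no match needed
  Position 2 ('c'): no match needed
  Position 3 ('c'): no match needed
  Position 4 ('b'): matches sub[0] = 'b'
  Position 5 ('b'): no match needed
  Position 6 ('a'): matches sub[1] = 'a'
  Position 7 ('e'): no match needed
  Position 8 ('c'): no match needed
  Position 9 ('a'): no match needed
All 2 characters matched => is a subsequence

1


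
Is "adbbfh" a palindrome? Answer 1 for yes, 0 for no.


Input: adbbfh
Reversed: hfbbda
  Compare pos 0 ('a') with pos 5 ('h'): MISMATCH
  Compare pos 1 ('d') with pos 4 ('f'): MISMATCH
  Compare pos 2 ('b') with pos 3 ('b'): match
Result: not a palindrome

0


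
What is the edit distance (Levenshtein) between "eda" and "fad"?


Computing edit distance: "eda" -> "fad"
DP table:
           f    a    d
      0    1    2    3
  e   1    1    2    3
  d   2    2    2    2
  a   3    3    2    3
Edit distance = dp[3][3] = 3

3


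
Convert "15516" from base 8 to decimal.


Input: "15516" in base 8
Positional expansion:
  Digit '1' (value 1) x 8^4 = 4096
  Digit '5' (value 5) x 8^3 = 2560
  Digit '5' (value 5) x 8^2 = 320
  Digit '1' (value 1) x 8^1 = 8
  Digit '6' (value 6) x 8^0 = 6
Sum = 6990

6990


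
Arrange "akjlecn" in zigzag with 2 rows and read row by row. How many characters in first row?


Zigzag "akjlecn" into 2 rows:
Placing characters:
  'a' => row 0
  'k' => row 1
  'j' => row 0
  'l' => row 1
  'e' => row 0
  'c' => row 1
  'n' => row 0
Rows:
  Row 0: "ajen"
  Row 1: "klc"
First row length: 4

4


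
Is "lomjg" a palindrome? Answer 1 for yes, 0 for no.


Input: lomjg
Reversed: gjmol
  Compare pos 0 ('l') with pos 4 ('g'): MISMATCH
  Compare pos 1 ('o') with pos 3 ('j'): MISMATCH
Result: not a palindrome

0


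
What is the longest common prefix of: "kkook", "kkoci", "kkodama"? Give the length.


Words: kkook, kkoci, kkodama
  Position 0: all 'k' => match
  Position 1: all 'k' => match
  Position 2: all 'o' => match
  Position 3: ('o', 'c', 'd') => mismatch, stop
LCP = "kko" (length 3)

3


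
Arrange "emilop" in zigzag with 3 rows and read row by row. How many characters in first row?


Zigzag "emilop" into 3 rows:
Placing characters:
  'e' => row 0
  'm' => row 1
  'i' => row 2
  'l' => row 1
  'o' => row 0
  'p' => row 1
Rows:
  Row 0: "eo"
  Row 1: "mlp"
  Row 2: "i"
First row length: 2

2


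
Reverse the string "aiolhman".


Input: aiolhman
Reading characters right to left:
  Position 7: 'n'
  Position 6: 'a'
  Position 5: 'm'
  Position 4: 'h'
  Position 3: 'l'
  Position 2: 'o'
  Position 1: 'i'
  Position 0: 'a'
Reversed: namhloia

namhloia


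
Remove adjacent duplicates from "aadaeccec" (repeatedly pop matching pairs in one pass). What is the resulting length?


Input: aadaeccec
Stack-based adjacent duplicate removal:
  Read 'a': push. Stack: a
  Read 'a': matches stack top 'a' => pop. Stack: (empty)
  Read 'd': push. Stack: d
  Read 'a': push. Stack: da
  Read 'e': push. Stack: dae
  Read 'c': push. Stack: daec
  Read 'c': matches stack top 'c' => pop. Stack: dae
  Read 'e': matches stack top 'e' => pop. Stack: da
  Read 'c': push. Stack: dac
Final stack: "dac" (length 3)

3


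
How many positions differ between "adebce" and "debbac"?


Comparing "adebce" and "debbac" position by position:
  Position 0: 'a' vs 'd' => DIFFER
  Position 1: 'd' vs 'e' => DIFFER
  Position 2: 'e' vs 'b' => DIFFER
  Position 3: 'b' vs 'b' => same
  Position 4: 'c' vs 'a' => DIFFER
  Position 5: 'e' vs 'c' => DIFFER
Positions that differ: 5

5


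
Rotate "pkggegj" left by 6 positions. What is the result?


Input: "pkggegj", rotate left by 6
First 6 characters: "pkggeg"
Remaining characters: "j"
Concatenate remaining + first: "j" + "pkggeg" = "jpkggeg"

jpkggeg


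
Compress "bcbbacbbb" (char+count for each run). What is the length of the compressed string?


Input: bcbbacbbb
Runs:
  'b' x 1 => "b1"
  'c' x 1 => "c1"
  'b' x 2 => "b2"
  'a' x 1 => "a1"
  'c' x 1 => "c1"
  'b' x 3 => "b3"
Compressed: "b1c1b2a1c1b3"
Compressed length: 12

12


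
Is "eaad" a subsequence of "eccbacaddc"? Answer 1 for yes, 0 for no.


Check if "eaad" is a subsequence of "eccbacaddc"
Greedy scan:
  Position 0 ('e'): matches sub[0] = 'e'
  Position 1 ('c'): no match needed
  Position 2 ('c'): no match needed
  Position 3 ('b'): no match needed
  Position 4 ('a'): matches sub[1] = 'a'
  Position 5 ('c'): no match needed
  Position 6 ('a'): matches sub[2] = 'a'
  Position 7 ('d'): matches sub[3] = 'd'
  Position 8 ('d'): no match needed
  Position 9 ('c'): no match needed
All 4 characters matched => is a subsequence

1


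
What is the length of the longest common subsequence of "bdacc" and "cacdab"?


LCS of "bdacc" and "cacdab"
DP table:
           c    a    c    d    a    b
      0    0    0    0    0    0    0
  b   0    0    0    0    0    0    1
  d   0    0    0    0    1    1    1
  a   0    0    1    1    1    2    2
  c   0    1    1    2    2    2    2
  c   0    1    1    2    2    2    2
LCS length = dp[5][6] = 2

2


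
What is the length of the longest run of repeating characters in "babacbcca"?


Input: "babacbcca"
Scanning for longest run:
  Position 1 ('a'): new char, reset run to 1
  Position 2 ('b'): new char, reset run to 1
  Position 3 ('a'): new char, reset run to 1
  Position 4 ('c'): new char, reset run to 1
  Position 5 ('b'): new char, reset run to 1
  Position 6 ('c'): new char, reset run to 1
  Position 7 ('c'): continues run of 'c', length=2
  Position 8 ('a'): new char, reset run to 1
Longest run: 'c' with length 2

2


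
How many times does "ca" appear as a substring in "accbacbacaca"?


Searching for "ca" in "accbacbacaca"
Scanning each position:
  Position 0: "ac" => no
  Position 1: "cc" => no
  Position 2: "cb" => no
  Position 3: "ba" => no
  Position 4: "ac" => no
  Position 5: "cb" => no
  Position 6: "ba" => no
  Position 7: "ac" => no
  Position 8: "ca" => MATCH
  Position 9: "ac" => no
  Position 10: "ca" => MATCH
Total occurrences: 2

2


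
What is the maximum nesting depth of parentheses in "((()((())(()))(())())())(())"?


Input: "((()((())(()))(())())())(())"
Tracking depth:
  Position 0 '(': depth becomes 1
  Position 1 '(': depth becomes 2
  Position 2 '(': depth becomes 3
  Position 3 ')': depth becomes 2
  Position 4 '(': depth becomes 3
  Position 5 '(': depth becomes 4
  Position 6 '(': depth becomes 5
  Position 7 ')': depth becomes 4
  Position 8 ')': depth becomes 3
  Position 9 '(': depth becomes 4
  Position 10 '(': depth becomes 5
  Position 11 ')': depth becomes 4
  Position 12 ')': depth becomes 3
  Position 13 ')': depth becomes 2
  Position 14 '(': depth becomes 3
  Position 15 '(': depth becomes 4
  Position 16 ')': depth becomes 3
  Position 17 ')': depth becomes 2
  Position 18 '(': depth becomes 3
  Position 19 ')': depth becomes 2
  Position 20 ')': depth becomes 1
  Position 21 '(': depth becomes 2
  Position 22 ')': depth becomes 1
  Position 23 ')': depth becomes 0
  Position 24 '(': depth becomes 1
  Position 25 '(': depth becomes 2
  Position 26 ')': depth becomes 1
  Position 27 ')': depth becomes 0
Maximum depth reached: 5

5


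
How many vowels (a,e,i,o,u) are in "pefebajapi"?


Input: pefebajapi
Checking each character:
  'p' at position 0: consonant
  'e' at position 1: vowel (running total: 1)
  'f' at position 2: consonant
  'e' at position 3: vowel (running total: 2)
  'b' at position 4: consonant
  'a' at position 5: vowel (running total: 3)
  'j' at position 6: consonant
  'a' at position 7: vowel (running total: 4)
  'p' at position 8: consonant
  'i' at position 9: vowel (running total: 5)
Total vowels: 5

5


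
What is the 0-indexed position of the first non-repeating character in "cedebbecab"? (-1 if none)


Input: cedebbecab
Character frequencies:
  'a': 1
  'b': 3
  'c': 2
  'd': 1
  'e': 3
Scanning left to right for freq == 1:
  Position 0 ('c'): freq=2, skip
  Position 1 ('e'): freq=3, skip
  Position 2 ('d'): unique! => answer = 2

2


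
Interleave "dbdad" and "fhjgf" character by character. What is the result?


Interleaving "dbdad" and "fhjgf":
  Position 0: 'd' from first, 'f' from second => "df"
  Position 1: 'b' from first, 'h' from second => "bh"
  Position 2: 'd' from first, 'j' from second => "dj"
  Position 3: 'a' from first, 'g' from second => "ag"
  Position 4: 'd' from first, 'f' from second => "df"
Result: dfbhdjagdf

dfbhdjagdf


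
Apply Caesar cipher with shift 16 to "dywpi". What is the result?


Caesar cipher: shift "dywpi" by 16
  'd' (pos 3) + 16 = pos 19 = 't'
  'y' (pos 24) + 16 = pos 14 = 'o'
  'w' (pos 22) + 16 = pos 12 = 'm'
  'p' (pos 15) + 16 = pos 5 = 'f'
  'i' (pos 8) + 16 = pos 24 = 'y'
Result: tomfy

tomfy


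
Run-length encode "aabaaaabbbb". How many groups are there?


Input: aabaaaabbbb
Scanning for consecutive runs:
  Group 1: 'a' x 2 (positions 0-1)
  Group 2: 'b' x 1 (positions 2-2)
  Group 3: 'a' x 4 (positions 3-6)
  Group 4: 'b' x 4 (positions 7-10)
Total groups: 4

4


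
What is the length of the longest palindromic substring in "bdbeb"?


Input: "bdbeb"
Checking substrings for palindromes:
  [0:3] "bdb" (len 3) => palindrome
  [2:5] "beb" (len 3) => palindrome
Longest palindromic substring: "bdb" with length 3

3


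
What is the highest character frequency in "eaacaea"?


Input: eaacaea
Character counts:
  'a': 4
  'c': 1
  'e': 2
Maximum frequency: 4

4


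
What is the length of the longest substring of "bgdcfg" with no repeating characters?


Input: "bgdcfg"
Sliding window (track last position of each char):
  Position 0 ('b'): window [0,0] length 1 -- new best
  Position 1 ('g'): window [0,1] length 2 -- new best
  Position 2 ('d'): window [0,2] length 3 -- new best
  Position 3 ('c'): window [0,3] length 4 -- new best
  Position 4 ('f'): window [0,4] length 5 -- new best
  Position 5 ('g'): repeat (last at 1), move window start to 2
  Position 5 ('g'): window [2,5] length 4
Longest substring with no repeats: "bgdcf" with length 5

5


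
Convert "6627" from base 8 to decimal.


Input: "6627" in base 8
Positional expansion:
  Digit '6' (value 6) x 8^3 = 3072
  Digit '6' (value 6) x 8^2 = 384
  Digit '2' (value 2) x 8^1 = 16
  Digit '7' (value 7) x 8^0 = 7
Sum = 3479

3479


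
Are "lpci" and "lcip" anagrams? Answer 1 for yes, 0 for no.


Strings: "lpci", "lcip"
Sorted first:  cilp
Sorted second: cilp
Sorted forms match => anagrams

1


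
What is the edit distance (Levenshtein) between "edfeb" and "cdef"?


Computing edit distance: "edfeb" -> "cdef"
DP table:
           c    d    e    f
      0    1    2    3    4
  e   1    1    2    2    3
  d   2    2    1    2    3
  f   3    3    2    2    2
  e   4    4    3    2    3
  b   5    5    4    3    3
Edit distance = dp[5][4] = 3

3


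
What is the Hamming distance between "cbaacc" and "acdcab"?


Comparing "cbaacc" and "acdcab" position by position:
  Position 0: 'c' vs 'a' => differ
  Position 1: 'b' vs 'c' => differ
  Position 2: 'a' vs 'd' => differ
  Position 3: 'a' vs 'c' => differ
  Position 4: 'c' vs 'a' => differ
  Position 5: 'c' vs 'b' => differ
Total differences (Hamming distance): 6

6


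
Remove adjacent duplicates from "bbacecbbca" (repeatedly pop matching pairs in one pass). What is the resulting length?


Input: bbacecbbca
Stack-based adjacent duplicate removal:
  Read 'b': push. Stack: b
  Read 'b': matches stack top 'b' => pop. Stack: (empty)
  Read 'a': push. Stack: a
  Read 'c': push. Stack: ac
  Read 'e': push. Stack: ace
  Read 'c': push. Stack: acec
  Read 'b': push. Stack: acecb
  Read 'b': matches stack top 'b' => pop. Stack: acec
  Read 'c': matches stack top 'c' => pop. Stack: ace
  Read 'a': push. Stack: acea
Final stack: "acea" (length 4)

4


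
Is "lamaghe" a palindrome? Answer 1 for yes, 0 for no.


Input: lamaghe
Reversed: ehgamal
  Compare pos 0 ('l') with pos 6 ('e'): MISMATCH
  Compare pos 1 ('a') with pos 5 ('h'): MISMATCH
  Compare pos 2 ('m') with pos 4 ('g'): MISMATCH
Result: not a palindrome

0


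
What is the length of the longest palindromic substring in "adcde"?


Input: "adcde"
Checking substrings for palindromes:
  [1:4] "dcd" (len 3) => palindrome
Longest palindromic substring: "dcd" with length 3

3


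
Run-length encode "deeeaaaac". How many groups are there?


Input: deeeaaaac
Scanning for consecutive runs:
  Group 1: 'd' x 1 (positions 0-0)
  Group 2: 'e' x 3 (positions 1-3)
  Group 3: 'a' x 4 (positions 4-7)
  Group 4: 'c' x 1 (positions 8-8)
Total groups: 4

4


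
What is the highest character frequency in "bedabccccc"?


Input: bedabccccc
Character counts:
  'a': 1
  'b': 2
  'c': 5
  'd': 1
  'e': 1
Maximum frequency: 5

5


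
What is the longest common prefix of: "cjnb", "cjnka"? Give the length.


Words: cjnb, cjnka
  Position 0: all 'c' => match
  Position 1: all 'j' => match
  Position 2: all 'n' => match
  Position 3: ('b', 'k') => mismatch, stop
LCP = "cjn" (length 3)

3


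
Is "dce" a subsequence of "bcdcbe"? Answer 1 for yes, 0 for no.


Check if "dce" is a subsequence of "bcdcbe"
Greedy scan:
  Position 0 ('b'): no match needed
  Position 1 ('c'): no match needed
  Position 2 ('d'): matches sub[0] = 'd'
  Position 3 ('c'): matches sub[1] = 'c'
  Position 4 ('b'): no match needed
  Position 5 ('e'): matches sub[2] = 'e'
All 3 characters matched => is a subsequence

1
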